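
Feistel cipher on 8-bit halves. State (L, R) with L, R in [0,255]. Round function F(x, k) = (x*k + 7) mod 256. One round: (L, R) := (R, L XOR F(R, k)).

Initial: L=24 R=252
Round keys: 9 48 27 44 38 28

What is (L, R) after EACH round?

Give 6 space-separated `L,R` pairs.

Round 1 (k=9): L=252 R=251
Round 2 (k=48): L=251 R=235
Round 3 (k=27): L=235 R=43
Round 4 (k=44): L=43 R=128
Round 5 (k=38): L=128 R=44
Round 6 (k=28): L=44 R=87

Answer: 252,251 251,235 235,43 43,128 128,44 44,87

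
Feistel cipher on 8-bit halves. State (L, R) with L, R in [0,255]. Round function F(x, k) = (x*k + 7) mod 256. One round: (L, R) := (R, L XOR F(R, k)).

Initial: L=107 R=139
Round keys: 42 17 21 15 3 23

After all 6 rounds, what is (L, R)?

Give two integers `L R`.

Answer: 182 139

Derivation:
Round 1 (k=42): L=139 R=190
Round 2 (k=17): L=190 R=46
Round 3 (k=21): L=46 R=115
Round 4 (k=15): L=115 R=234
Round 5 (k=3): L=234 R=182
Round 6 (k=23): L=182 R=139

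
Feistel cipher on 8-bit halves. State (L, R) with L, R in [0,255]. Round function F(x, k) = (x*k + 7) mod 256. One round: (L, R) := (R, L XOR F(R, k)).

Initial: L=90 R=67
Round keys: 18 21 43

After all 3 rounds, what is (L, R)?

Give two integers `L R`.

Round 1 (k=18): L=67 R=231
Round 2 (k=21): L=231 R=185
Round 3 (k=43): L=185 R=253

Answer: 185 253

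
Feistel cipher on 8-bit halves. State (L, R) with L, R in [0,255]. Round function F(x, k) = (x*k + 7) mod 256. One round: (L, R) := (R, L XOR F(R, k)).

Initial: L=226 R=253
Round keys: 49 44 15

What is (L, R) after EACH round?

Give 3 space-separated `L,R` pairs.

Answer: 253,150 150,50 50,99

Derivation:
Round 1 (k=49): L=253 R=150
Round 2 (k=44): L=150 R=50
Round 3 (k=15): L=50 R=99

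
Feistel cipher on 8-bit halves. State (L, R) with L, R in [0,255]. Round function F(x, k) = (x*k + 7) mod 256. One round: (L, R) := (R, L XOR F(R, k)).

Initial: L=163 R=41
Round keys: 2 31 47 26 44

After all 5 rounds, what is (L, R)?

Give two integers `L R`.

Round 1 (k=2): L=41 R=250
Round 2 (k=31): L=250 R=100
Round 3 (k=47): L=100 R=153
Round 4 (k=26): L=153 R=245
Round 5 (k=44): L=245 R=186

Answer: 245 186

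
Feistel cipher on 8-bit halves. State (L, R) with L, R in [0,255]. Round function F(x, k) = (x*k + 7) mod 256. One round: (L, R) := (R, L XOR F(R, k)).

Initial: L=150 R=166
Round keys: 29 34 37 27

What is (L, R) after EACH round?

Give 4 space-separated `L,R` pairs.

Round 1 (k=29): L=166 R=67
Round 2 (k=34): L=67 R=75
Round 3 (k=37): L=75 R=157
Round 4 (k=27): L=157 R=221

Answer: 166,67 67,75 75,157 157,221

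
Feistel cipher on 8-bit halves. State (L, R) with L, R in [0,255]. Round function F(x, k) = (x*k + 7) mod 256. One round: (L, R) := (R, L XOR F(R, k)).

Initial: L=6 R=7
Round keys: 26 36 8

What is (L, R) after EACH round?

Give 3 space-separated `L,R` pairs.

Answer: 7,187 187,84 84,28

Derivation:
Round 1 (k=26): L=7 R=187
Round 2 (k=36): L=187 R=84
Round 3 (k=8): L=84 R=28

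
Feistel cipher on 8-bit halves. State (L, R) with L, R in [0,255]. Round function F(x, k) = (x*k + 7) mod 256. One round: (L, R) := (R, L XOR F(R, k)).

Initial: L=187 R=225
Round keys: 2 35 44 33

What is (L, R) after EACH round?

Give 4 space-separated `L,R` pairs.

Round 1 (k=2): L=225 R=114
Round 2 (k=35): L=114 R=124
Round 3 (k=44): L=124 R=37
Round 4 (k=33): L=37 R=176

Answer: 225,114 114,124 124,37 37,176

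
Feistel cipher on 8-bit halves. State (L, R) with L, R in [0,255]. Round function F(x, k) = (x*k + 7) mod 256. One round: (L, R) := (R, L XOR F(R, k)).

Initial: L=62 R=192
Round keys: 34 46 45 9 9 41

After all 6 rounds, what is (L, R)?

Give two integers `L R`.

Round 1 (k=34): L=192 R=185
Round 2 (k=46): L=185 R=133
Round 3 (k=45): L=133 R=209
Round 4 (k=9): L=209 R=229
Round 5 (k=9): L=229 R=197
Round 6 (k=41): L=197 R=113

Answer: 197 113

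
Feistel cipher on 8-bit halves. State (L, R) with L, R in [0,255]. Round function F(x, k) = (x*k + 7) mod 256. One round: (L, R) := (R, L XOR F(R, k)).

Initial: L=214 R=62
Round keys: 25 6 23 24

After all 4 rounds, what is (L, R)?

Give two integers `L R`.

Round 1 (k=25): L=62 R=195
Round 2 (k=6): L=195 R=167
Round 3 (k=23): L=167 R=203
Round 4 (k=24): L=203 R=168

Answer: 203 168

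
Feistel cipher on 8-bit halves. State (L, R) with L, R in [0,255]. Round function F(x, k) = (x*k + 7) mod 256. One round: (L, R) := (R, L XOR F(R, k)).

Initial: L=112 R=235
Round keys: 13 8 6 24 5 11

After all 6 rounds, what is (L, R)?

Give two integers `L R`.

Round 1 (k=13): L=235 R=134
Round 2 (k=8): L=134 R=220
Round 3 (k=6): L=220 R=169
Round 4 (k=24): L=169 R=3
Round 5 (k=5): L=3 R=191
Round 6 (k=11): L=191 R=63

Answer: 191 63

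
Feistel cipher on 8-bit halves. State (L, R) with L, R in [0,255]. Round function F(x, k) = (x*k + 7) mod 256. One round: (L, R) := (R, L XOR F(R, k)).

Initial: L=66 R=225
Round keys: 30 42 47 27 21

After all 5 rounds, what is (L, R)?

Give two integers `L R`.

Answer: 247 214

Derivation:
Round 1 (k=30): L=225 R=39
Round 2 (k=42): L=39 R=140
Round 3 (k=47): L=140 R=156
Round 4 (k=27): L=156 R=247
Round 5 (k=21): L=247 R=214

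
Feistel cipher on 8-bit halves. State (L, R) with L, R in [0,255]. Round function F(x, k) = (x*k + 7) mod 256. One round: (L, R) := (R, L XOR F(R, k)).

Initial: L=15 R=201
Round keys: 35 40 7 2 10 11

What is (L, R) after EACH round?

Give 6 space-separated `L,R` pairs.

Answer: 201,141 141,198 198,252 252,57 57,189 189,31

Derivation:
Round 1 (k=35): L=201 R=141
Round 2 (k=40): L=141 R=198
Round 3 (k=7): L=198 R=252
Round 4 (k=2): L=252 R=57
Round 5 (k=10): L=57 R=189
Round 6 (k=11): L=189 R=31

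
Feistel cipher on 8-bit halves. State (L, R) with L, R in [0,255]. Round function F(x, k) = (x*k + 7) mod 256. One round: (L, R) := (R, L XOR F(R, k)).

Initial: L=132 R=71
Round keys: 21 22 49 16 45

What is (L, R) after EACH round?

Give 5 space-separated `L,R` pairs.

Answer: 71,94 94,92 92,253 253,139 139,139

Derivation:
Round 1 (k=21): L=71 R=94
Round 2 (k=22): L=94 R=92
Round 3 (k=49): L=92 R=253
Round 4 (k=16): L=253 R=139
Round 5 (k=45): L=139 R=139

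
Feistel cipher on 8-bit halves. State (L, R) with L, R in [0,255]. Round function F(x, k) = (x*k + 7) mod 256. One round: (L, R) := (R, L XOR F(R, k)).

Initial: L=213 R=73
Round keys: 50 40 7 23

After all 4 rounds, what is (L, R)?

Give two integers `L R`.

Round 1 (k=50): L=73 R=156
Round 2 (k=40): L=156 R=46
Round 3 (k=7): L=46 R=213
Round 4 (k=23): L=213 R=4

Answer: 213 4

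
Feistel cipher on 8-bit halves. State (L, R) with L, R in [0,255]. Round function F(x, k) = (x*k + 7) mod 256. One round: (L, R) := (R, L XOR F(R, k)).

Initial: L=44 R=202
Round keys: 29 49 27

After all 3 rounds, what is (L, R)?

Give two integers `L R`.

Answer: 118 188

Derivation:
Round 1 (k=29): L=202 R=197
Round 2 (k=49): L=197 R=118
Round 3 (k=27): L=118 R=188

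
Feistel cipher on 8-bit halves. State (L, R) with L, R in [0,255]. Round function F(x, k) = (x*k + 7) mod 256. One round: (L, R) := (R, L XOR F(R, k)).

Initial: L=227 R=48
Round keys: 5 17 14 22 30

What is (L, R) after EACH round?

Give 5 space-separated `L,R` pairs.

Answer: 48,20 20,107 107,245 245,126 126,62

Derivation:
Round 1 (k=5): L=48 R=20
Round 2 (k=17): L=20 R=107
Round 3 (k=14): L=107 R=245
Round 4 (k=22): L=245 R=126
Round 5 (k=30): L=126 R=62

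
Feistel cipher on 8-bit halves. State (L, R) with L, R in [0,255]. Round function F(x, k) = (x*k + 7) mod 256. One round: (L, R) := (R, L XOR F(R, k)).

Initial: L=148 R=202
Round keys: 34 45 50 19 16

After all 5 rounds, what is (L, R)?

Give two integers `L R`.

Answer: 191 255

Derivation:
Round 1 (k=34): L=202 R=79
Round 2 (k=45): L=79 R=32
Round 3 (k=50): L=32 R=8
Round 4 (k=19): L=8 R=191
Round 5 (k=16): L=191 R=255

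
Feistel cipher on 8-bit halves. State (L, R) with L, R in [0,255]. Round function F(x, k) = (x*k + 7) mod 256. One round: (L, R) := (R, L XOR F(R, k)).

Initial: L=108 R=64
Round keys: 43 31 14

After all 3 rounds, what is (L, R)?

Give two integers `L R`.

Answer: 252 100

Derivation:
Round 1 (k=43): L=64 R=171
Round 2 (k=31): L=171 R=252
Round 3 (k=14): L=252 R=100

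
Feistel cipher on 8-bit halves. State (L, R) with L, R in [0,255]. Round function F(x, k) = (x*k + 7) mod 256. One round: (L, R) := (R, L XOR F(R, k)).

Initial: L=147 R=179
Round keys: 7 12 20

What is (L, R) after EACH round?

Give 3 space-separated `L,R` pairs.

Answer: 179,127 127,72 72,216

Derivation:
Round 1 (k=7): L=179 R=127
Round 2 (k=12): L=127 R=72
Round 3 (k=20): L=72 R=216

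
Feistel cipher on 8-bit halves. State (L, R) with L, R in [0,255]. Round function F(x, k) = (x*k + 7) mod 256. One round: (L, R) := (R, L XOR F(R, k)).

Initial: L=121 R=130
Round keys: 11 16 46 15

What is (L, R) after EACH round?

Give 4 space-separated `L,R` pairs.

Round 1 (k=11): L=130 R=228
Round 2 (k=16): L=228 R=197
Round 3 (k=46): L=197 R=137
Round 4 (k=15): L=137 R=203

Answer: 130,228 228,197 197,137 137,203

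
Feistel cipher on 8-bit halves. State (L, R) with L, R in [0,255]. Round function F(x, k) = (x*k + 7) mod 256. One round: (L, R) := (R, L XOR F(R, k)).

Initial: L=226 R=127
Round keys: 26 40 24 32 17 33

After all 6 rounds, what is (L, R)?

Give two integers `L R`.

Answer: 150 122

Derivation:
Round 1 (k=26): L=127 R=15
Round 2 (k=40): L=15 R=32
Round 3 (k=24): L=32 R=8
Round 4 (k=32): L=8 R=39
Round 5 (k=17): L=39 R=150
Round 6 (k=33): L=150 R=122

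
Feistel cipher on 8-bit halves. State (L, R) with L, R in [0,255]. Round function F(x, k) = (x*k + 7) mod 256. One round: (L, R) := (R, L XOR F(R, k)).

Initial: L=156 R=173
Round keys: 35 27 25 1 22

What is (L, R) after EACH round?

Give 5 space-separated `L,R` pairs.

Round 1 (k=35): L=173 R=50
Round 2 (k=27): L=50 R=224
Round 3 (k=25): L=224 R=213
Round 4 (k=1): L=213 R=60
Round 5 (k=22): L=60 R=250

Answer: 173,50 50,224 224,213 213,60 60,250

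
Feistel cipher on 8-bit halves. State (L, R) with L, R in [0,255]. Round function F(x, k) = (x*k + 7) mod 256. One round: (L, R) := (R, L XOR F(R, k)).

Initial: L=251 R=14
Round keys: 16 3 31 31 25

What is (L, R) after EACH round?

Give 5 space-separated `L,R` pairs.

Round 1 (k=16): L=14 R=28
Round 2 (k=3): L=28 R=85
Round 3 (k=31): L=85 R=78
Round 4 (k=31): L=78 R=44
Round 5 (k=25): L=44 R=29

Answer: 14,28 28,85 85,78 78,44 44,29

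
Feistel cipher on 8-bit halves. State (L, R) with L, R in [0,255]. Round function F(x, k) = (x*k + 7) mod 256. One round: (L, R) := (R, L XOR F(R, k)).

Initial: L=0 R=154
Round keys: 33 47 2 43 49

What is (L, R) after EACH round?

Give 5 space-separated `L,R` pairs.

Round 1 (k=33): L=154 R=225
Round 2 (k=47): L=225 R=204
Round 3 (k=2): L=204 R=126
Round 4 (k=43): L=126 R=253
Round 5 (k=49): L=253 R=10

Answer: 154,225 225,204 204,126 126,253 253,10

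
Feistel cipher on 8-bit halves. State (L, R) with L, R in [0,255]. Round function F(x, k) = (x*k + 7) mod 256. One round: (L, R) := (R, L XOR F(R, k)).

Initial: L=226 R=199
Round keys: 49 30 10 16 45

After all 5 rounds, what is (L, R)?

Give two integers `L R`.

Answer: 255 241

Derivation:
Round 1 (k=49): L=199 R=252
Round 2 (k=30): L=252 R=72
Round 3 (k=10): L=72 R=43
Round 4 (k=16): L=43 R=255
Round 5 (k=45): L=255 R=241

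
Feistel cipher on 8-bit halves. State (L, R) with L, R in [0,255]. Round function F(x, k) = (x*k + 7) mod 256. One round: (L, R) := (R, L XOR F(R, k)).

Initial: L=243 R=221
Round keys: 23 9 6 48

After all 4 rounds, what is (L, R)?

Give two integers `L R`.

Round 1 (k=23): L=221 R=17
Round 2 (k=9): L=17 R=125
Round 3 (k=6): L=125 R=228
Round 4 (k=48): L=228 R=186

Answer: 228 186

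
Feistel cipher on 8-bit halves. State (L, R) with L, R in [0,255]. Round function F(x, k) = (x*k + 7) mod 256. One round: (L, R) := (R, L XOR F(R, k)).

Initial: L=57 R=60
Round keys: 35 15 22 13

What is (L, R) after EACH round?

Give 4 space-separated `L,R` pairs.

Round 1 (k=35): L=60 R=2
Round 2 (k=15): L=2 R=25
Round 3 (k=22): L=25 R=47
Round 4 (k=13): L=47 R=115

Answer: 60,2 2,25 25,47 47,115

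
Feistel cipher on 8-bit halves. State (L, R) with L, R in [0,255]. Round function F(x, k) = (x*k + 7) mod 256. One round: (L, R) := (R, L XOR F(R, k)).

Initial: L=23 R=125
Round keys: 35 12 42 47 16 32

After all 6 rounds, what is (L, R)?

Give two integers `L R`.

Round 1 (k=35): L=125 R=9
Round 2 (k=12): L=9 R=14
Round 3 (k=42): L=14 R=90
Round 4 (k=47): L=90 R=131
Round 5 (k=16): L=131 R=109
Round 6 (k=32): L=109 R=36

Answer: 109 36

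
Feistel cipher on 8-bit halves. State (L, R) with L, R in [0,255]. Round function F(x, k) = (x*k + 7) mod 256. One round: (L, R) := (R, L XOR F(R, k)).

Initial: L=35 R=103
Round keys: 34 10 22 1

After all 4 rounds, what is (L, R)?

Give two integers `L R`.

Answer: 201 84

Derivation:
Round 1 (k=34): L=103 R=150
Round 2 (k=10): L=150 R=132
Round 3 (k=22): L=132 R=201
Round 4 (k=1): L=201 R=84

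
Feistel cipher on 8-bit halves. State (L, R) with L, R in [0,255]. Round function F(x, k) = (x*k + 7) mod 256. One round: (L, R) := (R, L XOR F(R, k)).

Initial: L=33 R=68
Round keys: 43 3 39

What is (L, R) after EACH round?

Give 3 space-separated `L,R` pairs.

Round 1 (k=43): L=68 R=82
Round 2 (k=3): L=82 R=185
Round 3 (k=39): L=185 R=100

Answer: 68,82 82,185 185,100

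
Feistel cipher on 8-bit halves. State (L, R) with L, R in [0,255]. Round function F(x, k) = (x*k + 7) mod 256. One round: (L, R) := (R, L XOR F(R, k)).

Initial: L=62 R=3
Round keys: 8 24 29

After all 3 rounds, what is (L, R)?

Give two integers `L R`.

Round 1 (k=8): L=3 R=33
Round 2 (k=24): L=33 R=28
Round 3 (k=29): L=28 R=18

Answer: 28 18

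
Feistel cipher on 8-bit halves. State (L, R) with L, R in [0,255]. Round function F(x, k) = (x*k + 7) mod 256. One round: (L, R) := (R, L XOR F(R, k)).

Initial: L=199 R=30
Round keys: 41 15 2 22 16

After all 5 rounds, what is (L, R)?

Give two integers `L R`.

Round 1 (k=41): L=30 R=18
Round 2 (k=15): L=18 R=11
Round 3 (k=2): L=11 R=15
Round 4 (k=22): L=15 R=90
Round 5 (k=16): L=90 R=168

Answer: 90 168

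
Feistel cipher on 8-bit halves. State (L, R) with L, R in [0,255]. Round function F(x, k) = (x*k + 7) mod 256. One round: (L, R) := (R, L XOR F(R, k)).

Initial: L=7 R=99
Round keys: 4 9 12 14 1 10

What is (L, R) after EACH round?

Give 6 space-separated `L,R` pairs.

Round 1 (k=4): L=99 R=148
Round 2 (k=9): L=148 R=88
Round 3 (k=12): L=88 R=179
Round 4 (k=14): L=179 R=137
Round 5 (k=1): L=137 R=35
Round 6 (k=10): L=35 R=236

Answer: 99,148 148,88 88,179 179,137 137,35 35,236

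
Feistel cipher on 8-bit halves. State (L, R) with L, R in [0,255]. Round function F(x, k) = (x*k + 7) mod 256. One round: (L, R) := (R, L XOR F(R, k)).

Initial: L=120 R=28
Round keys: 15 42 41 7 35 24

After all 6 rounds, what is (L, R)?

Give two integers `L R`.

Round 1 (k=15): L=28 R=211
Round 2 (k=42): L=211 R=185
Round 3 (k=41): L=185 R=123
Round 4 (k=7): L=123 R=221
Round 5 (k=35): L=221 R=69
Round 6 (k=24): L=69 R=162

Answer: 69 162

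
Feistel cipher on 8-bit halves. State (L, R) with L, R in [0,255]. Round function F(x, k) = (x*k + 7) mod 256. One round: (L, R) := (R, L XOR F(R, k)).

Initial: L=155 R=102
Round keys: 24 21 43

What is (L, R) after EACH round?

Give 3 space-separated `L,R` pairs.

Answer: 102,12 12,101 101,242

Derivation:
Round 1 (k=24): L=102 R=12
Round 2 (k=21): L=12 R=101
Round 3 (k=43): L=101 R=242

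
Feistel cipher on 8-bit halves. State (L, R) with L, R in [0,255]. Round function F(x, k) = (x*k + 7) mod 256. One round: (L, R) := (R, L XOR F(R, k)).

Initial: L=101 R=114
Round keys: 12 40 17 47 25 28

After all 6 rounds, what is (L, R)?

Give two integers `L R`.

Answer: 173 55

Derivation:
Round 1 (k=12): L=114 R=58
Round 2 (k=40): L=58 R=101
Round 3 (k=17): L=101 R=134
Round 4 (k=47): L=134 R=196
Round 5 (k=25): L=196 R=173
Round 6 (k=28): L=173 R=55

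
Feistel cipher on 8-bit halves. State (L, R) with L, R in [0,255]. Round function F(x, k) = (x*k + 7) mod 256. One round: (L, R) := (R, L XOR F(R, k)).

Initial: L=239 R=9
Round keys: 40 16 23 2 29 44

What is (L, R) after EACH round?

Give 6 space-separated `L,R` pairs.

Round 1 (k=40): L=9 R=128
Round 2 (k=16): L=128 R=14
Round 3 (k=23): L=14 R=201
Round 4 (k=2): L=201 R=151
Round 5 (k=29): L=151 R=235
Round 6 (k=44): L=235 R=252

Answer: 9,128 128,14 14,201 201,151 151,235 235,252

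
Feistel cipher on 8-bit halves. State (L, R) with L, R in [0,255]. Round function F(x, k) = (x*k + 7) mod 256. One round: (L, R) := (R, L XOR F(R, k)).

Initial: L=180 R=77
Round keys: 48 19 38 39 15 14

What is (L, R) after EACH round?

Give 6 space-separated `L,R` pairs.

Answer: 77,195 195,205 205,182 182,12 12,13 13,177

Derivation:
Round 1 (k=48): L=77 R=195
Round 2 (k=19): L=195 R=205
Round 3 (k=38): L=205 R=182
Round 4 (k=39): L=182 R=12
Round 5 (k=15): L=12 R=13
Round 6 (k=14): L=13 R=177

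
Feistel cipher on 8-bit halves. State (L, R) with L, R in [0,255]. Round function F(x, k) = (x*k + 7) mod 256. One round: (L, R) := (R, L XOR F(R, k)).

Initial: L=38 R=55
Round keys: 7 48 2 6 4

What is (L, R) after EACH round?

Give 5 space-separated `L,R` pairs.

Round 1 (k=7): L=55 R=174
Round 2 (k=48): L=174 R=144
Round 3 (k=2): L=144 R=137
Round 4 (k=6): L=137 R=173
Round 5 (k=4): L=173 R=50

Answer: 55,174 174,144 144,137 137,173 173,50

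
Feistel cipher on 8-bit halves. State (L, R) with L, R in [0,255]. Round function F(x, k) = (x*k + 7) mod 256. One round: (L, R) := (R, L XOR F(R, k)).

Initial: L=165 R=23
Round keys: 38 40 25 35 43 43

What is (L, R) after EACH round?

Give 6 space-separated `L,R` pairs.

Answer: 23,212 212,48 48,99 99,160 160,132 132,147

Derivation:
Round 1 (k=38): L=23 R=212
Round 2 (k=40): L=212 R=48
Round 3 (k=25): L=48 R=99
Round 4 (k=35): L=99 R=160
Round 5 (k=43): L=160 R=132
Round 6 (k=43): L=132 R=147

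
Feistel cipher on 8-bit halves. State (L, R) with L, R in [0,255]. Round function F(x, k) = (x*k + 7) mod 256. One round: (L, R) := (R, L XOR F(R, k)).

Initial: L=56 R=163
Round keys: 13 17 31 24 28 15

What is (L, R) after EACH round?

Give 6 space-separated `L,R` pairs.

Answer: 163,118 118,126 126,63 63,145 145,220 220,122

Derivation:
Round 1 (k=13): L=163 R=118
Round 2 (k=17): L=118 R=126
Round 3 (k=31): L=126 R=63
Round 4 (k=24): L=63 R=145
Round 5 (k=28): L=145 R=220
Round 6 (k=15): L=220 R=122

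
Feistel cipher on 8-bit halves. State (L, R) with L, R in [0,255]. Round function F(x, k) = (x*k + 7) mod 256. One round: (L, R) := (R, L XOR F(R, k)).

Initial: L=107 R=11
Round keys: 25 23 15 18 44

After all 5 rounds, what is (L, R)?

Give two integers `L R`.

Round 1 (k=25): L=11 R=113
Round 2 (k=23): L=113 R=37
Round 3 (k=15): L=37 R=67
Round 4 (k=18): L=67 R=152
Round 5 (k=44): L=152 R=100

Answer: 152 100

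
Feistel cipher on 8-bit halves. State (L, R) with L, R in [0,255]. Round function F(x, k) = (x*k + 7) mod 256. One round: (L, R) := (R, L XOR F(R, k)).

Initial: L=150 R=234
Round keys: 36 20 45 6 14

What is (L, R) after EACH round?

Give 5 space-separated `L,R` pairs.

Answer: 234,121 121,145 145,253 253,100 100,130

Derivation:
Round 1 (k=36): L=234 R=121
Round 2 (k=20): L=121 R=145
Round 3 (k=45): L=145 R=253
Round 4 (k=6): L=253 R=100
Round 5 (k=14): L=100 R=130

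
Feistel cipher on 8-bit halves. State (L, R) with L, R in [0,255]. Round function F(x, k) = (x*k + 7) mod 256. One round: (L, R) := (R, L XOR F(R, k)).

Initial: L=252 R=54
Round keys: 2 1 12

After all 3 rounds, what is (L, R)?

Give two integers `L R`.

Round 1 (k=2): L=54 R=143
Round 2 (k=1): L=143 R=160
Round 3 (k=12): L=160 R=8

Answer: 160 8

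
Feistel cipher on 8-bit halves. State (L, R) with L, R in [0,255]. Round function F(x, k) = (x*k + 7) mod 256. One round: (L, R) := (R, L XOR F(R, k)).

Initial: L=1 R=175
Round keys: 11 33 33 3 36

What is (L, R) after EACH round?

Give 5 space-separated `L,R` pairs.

Round 1 (k=11): L=175 R=141
Round 2 (k=33): L=141 R=155
Round 3 (k=33): L=155 R=143
Round 4 (k=3): L=143 R=47
Round 5 (k=36): L=47 R=44

Answer: 175,141 141,155 155,143 143,47 47,44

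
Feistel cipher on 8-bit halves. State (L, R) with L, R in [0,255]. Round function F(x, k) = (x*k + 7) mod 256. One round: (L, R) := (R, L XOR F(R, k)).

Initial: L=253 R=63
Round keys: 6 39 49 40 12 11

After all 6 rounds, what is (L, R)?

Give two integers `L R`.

Answer: 108 96

Derivation:
Round 1 (k=6): L=63 R=124
Round 2 (k=39): L=124 R=212
Round 3 (k=49): L=212 R=231
Round 4 (k=40): L=231 R=203
Round 5 (k=12): L=203 R=108
Round 6 (k=11): L=108 R=96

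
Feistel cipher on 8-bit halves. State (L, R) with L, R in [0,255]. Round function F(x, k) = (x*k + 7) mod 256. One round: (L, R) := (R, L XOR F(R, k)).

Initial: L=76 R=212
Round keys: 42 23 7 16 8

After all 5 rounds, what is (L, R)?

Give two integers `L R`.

Round 1 (k=42): L=212 R=131
Round 2 (k=23): L=131 R=24
Round 3 (k=7): L=24 R=44
Round 4 (k=16): L=44 R=223
Round 5 (k=8): L=223 R=211

Answer: 223 211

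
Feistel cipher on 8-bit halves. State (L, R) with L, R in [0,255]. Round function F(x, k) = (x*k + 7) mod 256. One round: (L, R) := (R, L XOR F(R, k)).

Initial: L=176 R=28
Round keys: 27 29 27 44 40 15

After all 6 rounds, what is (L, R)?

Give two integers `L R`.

Answer: 65 35

Derivation:
Round 1 (k=27): L=28 R=75
Round 2 (k=29): L=75 R=154
Round 3 (k=27): L=154 R=14
Round 4 (k=44): L=14 R=245
Round 5 (k=40): L=245 R=65
Round 6 (k=15): L=65 R=35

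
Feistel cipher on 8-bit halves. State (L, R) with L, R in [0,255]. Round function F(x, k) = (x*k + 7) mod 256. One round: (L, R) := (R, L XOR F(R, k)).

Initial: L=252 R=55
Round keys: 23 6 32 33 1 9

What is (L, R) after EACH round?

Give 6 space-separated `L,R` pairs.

Answer: 55,4 4,40 40,3 3,66 66,74 74,227

Derivation:
Round 1 (k=23): L=55 R=4
Round 2 (k=6): L=4 R=40
Round 3 (k=32): L=40 R=3
Round 4 (k=33): L=3 R=66
Round 5 (k=1): L=66 R=74
Round 6 (k=9): L=74 R=227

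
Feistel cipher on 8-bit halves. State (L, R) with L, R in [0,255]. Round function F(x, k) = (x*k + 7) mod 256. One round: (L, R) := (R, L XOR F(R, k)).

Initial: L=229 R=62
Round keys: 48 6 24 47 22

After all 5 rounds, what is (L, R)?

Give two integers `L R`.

Round 1 (k=48): L=62 R=66
Round 2 (k=6): L=66 R=173
Round 3 (k=24): L=173 R=125
Round 4 (k=47): L=125 R=87
Round 5 (k=22): L=87 R=252

Answer: 87 252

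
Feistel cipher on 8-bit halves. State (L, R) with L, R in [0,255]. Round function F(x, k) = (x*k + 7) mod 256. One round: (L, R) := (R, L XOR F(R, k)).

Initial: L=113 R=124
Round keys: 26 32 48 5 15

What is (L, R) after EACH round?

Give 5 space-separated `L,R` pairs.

Answer: 124,238 238,187 187,249 249,95 95,97

Derivation:
Round 1 (k=26): L=124 R=238
Round 2 (k=32): L=238 R=187
Round 3 (k=48): L=187 R=249
Round 4 (k=5): L=249 R=95
Round 5 (k=15): L=95 R=97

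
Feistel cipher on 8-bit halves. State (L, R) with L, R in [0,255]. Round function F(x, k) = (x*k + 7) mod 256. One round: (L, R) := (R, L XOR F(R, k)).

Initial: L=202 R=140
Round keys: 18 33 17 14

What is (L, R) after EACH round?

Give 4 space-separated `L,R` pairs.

Answer: 140,21 21,48 48,34 34,211

Derivation:
Round 1 (k=18): L=140 R=21
Round 2 (k=33): L=21 R=48
Round 3 (k=17): L=48 R=34
Round 4 (k=14): L=34 R=211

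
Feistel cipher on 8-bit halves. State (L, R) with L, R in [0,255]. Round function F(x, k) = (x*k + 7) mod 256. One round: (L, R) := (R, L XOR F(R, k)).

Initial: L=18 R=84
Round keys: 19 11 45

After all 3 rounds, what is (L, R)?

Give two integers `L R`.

Round 1 (k=19): L=84 R=81
Round 2 (k=11): L=81 R=214
Round 3 (k=45): L=214 R=244

Answer: 214 244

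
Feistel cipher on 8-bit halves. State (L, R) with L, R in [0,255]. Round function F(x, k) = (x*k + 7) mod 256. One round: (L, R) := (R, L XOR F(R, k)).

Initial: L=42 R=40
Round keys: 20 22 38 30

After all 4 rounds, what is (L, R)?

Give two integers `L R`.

Round 1 (k=20): L=40 R=13
Round 2 (k=22): L=13 R=13
Round 3 (k=38): L=13 R=248
Round 4 (k=30): L=248 R=26

Answer: 248 26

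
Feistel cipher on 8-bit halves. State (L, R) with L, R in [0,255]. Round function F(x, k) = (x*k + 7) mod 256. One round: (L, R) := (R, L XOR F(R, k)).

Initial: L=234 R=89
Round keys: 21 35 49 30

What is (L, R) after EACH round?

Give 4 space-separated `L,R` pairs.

Round 1 (k=21): L=89 R=190
Round 2 (k=35): L=190 R=88
Round 3 (k=49): L=88 R=97
Round 4 (k=30): L=97 R=61

Answer: 89,190 190,88 88,97 97,61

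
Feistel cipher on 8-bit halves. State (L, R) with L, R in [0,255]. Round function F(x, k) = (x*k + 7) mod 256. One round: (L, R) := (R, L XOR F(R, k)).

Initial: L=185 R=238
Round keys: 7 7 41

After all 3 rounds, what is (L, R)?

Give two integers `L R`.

Round 1 (k=7): L=238 R=48
Round 2 (k=7): L=48 R=185
Round 3 (k=41): L=185 R=152

Answer: 185 152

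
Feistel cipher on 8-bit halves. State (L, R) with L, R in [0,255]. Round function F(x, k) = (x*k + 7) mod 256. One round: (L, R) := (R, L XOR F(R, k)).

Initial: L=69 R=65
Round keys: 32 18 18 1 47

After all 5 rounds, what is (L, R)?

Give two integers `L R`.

Round 1 (k=32): L=65 R=98
Round 2 (k=18): L=98 R=170
Round 3 (k=18): L=170 R=153
Round 4 (k=1): L=153 R=10
Round 5 (k=47): L=10 R=68

Answer: 10 68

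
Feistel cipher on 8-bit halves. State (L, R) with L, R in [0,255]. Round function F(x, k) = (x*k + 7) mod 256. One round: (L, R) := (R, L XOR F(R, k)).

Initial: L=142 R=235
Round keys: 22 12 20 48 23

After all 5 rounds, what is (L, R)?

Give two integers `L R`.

Answer: 119 200

Derivation:
Round 1 (k=22): L=235 R=183
Round 2 (k=12): L=183 R=112
Round 3 (k=20): L=112 R=112
Round 4 (k=48): L=112 R=119
Round 5 (k=23): L=119 R=200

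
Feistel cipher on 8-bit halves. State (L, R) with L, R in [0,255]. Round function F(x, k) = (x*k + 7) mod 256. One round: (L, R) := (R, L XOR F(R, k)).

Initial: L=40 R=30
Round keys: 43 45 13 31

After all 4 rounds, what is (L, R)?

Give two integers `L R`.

Round 1 (k=43): L=30 R=57
Round 2 (k=45): L=57 R=18
Round 3 (k=13): L=18 R=200
Round 4 (k=31): L=200 R=45

Answer: 200 45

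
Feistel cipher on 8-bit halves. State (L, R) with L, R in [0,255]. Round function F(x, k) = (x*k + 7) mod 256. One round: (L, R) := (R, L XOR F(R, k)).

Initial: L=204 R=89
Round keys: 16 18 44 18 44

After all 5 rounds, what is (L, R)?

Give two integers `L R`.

Answer: 43 199

Derivation:
Round 1 (k=16): L=89 R=91
Round 2 (k=18): L=91 R=52
Round 3 (k=44): L=52 R=172
Round 4 (k=18): L=172 R=43
Round 5 (k=44): L=43 R=199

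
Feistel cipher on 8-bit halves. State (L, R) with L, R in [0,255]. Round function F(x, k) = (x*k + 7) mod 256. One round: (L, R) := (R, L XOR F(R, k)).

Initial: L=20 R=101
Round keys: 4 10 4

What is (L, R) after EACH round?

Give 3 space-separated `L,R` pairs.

Answer: 101,143 143,248 248,104

Derivation:
Round 1 (k=4): L=101 R=143
Round 2 (k=10): L=143 R=248
Round 3 (k=4): L=248 R=104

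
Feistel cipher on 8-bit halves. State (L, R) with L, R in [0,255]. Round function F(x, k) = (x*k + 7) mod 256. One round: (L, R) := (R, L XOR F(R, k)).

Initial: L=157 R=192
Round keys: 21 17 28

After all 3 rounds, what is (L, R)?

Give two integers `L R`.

Answer: 193 121

Derivation:
Round 1 (k=21): L=192 R=90
Round 2 (k=17): L=90 R=193
Round 3 (k=28): L=193 R=121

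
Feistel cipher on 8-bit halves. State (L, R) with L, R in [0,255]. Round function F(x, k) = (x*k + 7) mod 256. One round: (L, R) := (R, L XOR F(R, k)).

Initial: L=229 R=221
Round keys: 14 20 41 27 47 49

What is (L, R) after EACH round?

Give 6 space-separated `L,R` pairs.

Round 1 (k=14): L=221 R=248
Round 2 (k=20): L=248 R=186
Round 3 (k=41): L=186 R=41
Round 4 (k=27): L=41 R=224
Round 5 (k=47): L=224 R=14
Round 6 (k=49): L=14 R=85

Answer: 221,248 248,186 186,41 41,224 224,14 14,85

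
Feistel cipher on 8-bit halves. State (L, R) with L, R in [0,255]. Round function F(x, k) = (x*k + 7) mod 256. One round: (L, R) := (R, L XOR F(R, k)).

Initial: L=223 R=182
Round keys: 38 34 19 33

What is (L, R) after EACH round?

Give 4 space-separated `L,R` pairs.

Answer: 182,212 212,153 153,182 182,228

Derivation:
Round 1 (k=38): L=182 R=212
Round 2 (k=34): L=212 R=153
Round 3 (k=19): L=153 R=182
Round 4 (k=33): L=182 R=228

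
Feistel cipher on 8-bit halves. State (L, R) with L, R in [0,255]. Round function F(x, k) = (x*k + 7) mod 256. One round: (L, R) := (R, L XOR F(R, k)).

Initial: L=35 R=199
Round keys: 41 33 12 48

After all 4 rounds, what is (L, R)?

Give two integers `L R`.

Answer: 206 12

Derivation:
Round 1 (k=41): L=199 R=197
Round 2 (k=33): L=197 R=171
Round 3 (k=12): L=171 R=206
Round 4 (k=48): L=206 R=12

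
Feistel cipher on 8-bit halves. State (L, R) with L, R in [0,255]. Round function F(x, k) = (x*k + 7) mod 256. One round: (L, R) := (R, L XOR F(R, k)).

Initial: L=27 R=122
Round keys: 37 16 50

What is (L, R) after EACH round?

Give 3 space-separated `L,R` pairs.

Answer: 122,178 178,93 93,131

Derivation:
Round 1 (k=37): L=122 R=178
Round 2 (k=16): L=178 R=93
Round 3 (k=50): L=93 R=131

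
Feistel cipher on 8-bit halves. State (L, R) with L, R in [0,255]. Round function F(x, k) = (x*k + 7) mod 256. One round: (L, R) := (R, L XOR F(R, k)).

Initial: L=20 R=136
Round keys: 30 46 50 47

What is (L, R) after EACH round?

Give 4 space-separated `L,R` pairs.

Round 1 (k=30): L=136 R=227
Round 2 (k=46): L=227 R=89
Round 3 (k=50): L=89 R=138
Round 4 (k=47): L=138 R=4

Answer: 136,227 227,89 89,138 138,4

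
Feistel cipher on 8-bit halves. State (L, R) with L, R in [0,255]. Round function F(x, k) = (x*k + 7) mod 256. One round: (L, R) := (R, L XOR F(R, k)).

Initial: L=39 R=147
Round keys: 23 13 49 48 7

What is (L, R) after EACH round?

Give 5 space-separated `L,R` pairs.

Round 1 (k=23): L=147 R=27
Round 2 (k=13): L=27 R=245
Round 3 (k=49): L=245 R=247
Round 4 (k=48): L=247 R=162
Round 5 (k=7): L=162 R=130

Answer: 147,27 27,245 245,247 247,162 162,130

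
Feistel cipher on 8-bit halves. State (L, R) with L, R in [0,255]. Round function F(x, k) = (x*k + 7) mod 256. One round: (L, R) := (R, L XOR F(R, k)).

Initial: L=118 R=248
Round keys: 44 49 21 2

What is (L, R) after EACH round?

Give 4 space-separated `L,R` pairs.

Round 1 (k=44): L=248 R=209
Round 2 (k=49): L=209 R=240
Round 3 (k=21): L=240 R=102
Round 4 (k=2): L=102 R=35

Answer: 248,209 209,240 240,102 102,35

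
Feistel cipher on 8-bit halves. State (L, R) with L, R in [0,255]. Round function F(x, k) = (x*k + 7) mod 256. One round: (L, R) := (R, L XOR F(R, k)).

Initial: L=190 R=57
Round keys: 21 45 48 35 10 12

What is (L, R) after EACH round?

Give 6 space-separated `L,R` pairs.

Round 1 (k=21): L=57 R=10
Round 2 (k=45): L=10 R=240
Round 3 (k=48): L=240 R=13
Round 4 (k=35): L=13 R=62
Round 5 (k=10): L=62 R=126
Round 6 (k=12): L=126 R=209

Answer: 57,10 10,240 240,13 13,62 62,126 126,209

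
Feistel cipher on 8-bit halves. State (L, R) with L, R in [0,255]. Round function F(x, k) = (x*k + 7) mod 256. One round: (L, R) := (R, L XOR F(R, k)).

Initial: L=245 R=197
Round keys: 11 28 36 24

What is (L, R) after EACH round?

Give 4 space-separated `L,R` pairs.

Round 1 (k=11): L=197 R=139
Round 2 (k=28): L=139 R=254
Round 3 (k=36): L=254 R=52
Round 4 (k=24): L=52 R=25

Answer: 197,139 139,254 254,52 52,25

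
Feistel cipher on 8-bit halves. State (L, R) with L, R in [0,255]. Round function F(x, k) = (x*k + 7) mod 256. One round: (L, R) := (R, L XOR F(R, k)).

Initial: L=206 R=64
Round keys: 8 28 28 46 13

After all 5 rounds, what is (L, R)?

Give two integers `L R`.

Answer: 0 149

Derivation:
Round 1 (k=8): L=64 R=201
Round 2 (k=28): L=201 R=67
Round 3 (k=28): L=67 R=146
Round 4 (k=46): L=146 R=0
Round 5 (k=13): L=0 R=149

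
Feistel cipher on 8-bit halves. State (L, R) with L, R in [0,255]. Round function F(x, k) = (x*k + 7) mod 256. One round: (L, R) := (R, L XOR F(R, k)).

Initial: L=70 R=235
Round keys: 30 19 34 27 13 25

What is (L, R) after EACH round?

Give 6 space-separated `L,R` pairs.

Answer: 235,215 215,23 23,194 194,106 106,171 171,208

Derivation:
Round 1 (k=30): L=235 R=215
Round 2 (k=19): L=215 R=23
Round 3 (k=34): L=23 R=194
Round 4 (k=27): L=194 R=106
Round 5 (k=13): L=106 R=171
Round 6 (k=25): L=171 R=208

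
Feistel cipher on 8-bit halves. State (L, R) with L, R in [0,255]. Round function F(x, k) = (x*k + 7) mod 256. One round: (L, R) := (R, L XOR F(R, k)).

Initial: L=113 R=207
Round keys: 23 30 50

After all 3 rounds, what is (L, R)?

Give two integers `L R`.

Answer: 74 170

Derivation:
Round 1 (k=23): L=207 R=209
Round 2 (k=30): L=209 R=74
Round 3 (k=50): L=74 R=170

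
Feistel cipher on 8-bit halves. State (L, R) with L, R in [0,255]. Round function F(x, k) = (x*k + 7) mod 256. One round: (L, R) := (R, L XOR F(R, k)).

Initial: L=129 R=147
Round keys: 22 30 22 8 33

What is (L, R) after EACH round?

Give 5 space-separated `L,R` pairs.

Answer: 147,40 40,36 36,55 55,155 155,53

Derivation:
Round 1 (k=22): L=147 R=40
Round 2 (k=30): L=40 R=36
Round 3 (k=22): L=36 R=55
Round 4 (k=8): L=55 R=155
Round 5 (k=33): L=155 R=53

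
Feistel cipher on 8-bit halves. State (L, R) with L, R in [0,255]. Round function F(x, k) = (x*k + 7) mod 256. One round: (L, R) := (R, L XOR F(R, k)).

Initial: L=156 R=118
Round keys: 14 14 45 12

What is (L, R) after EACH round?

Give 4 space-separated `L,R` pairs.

Answer: 118,231 231,223 223,221 221,188

Derivation:
Round 1 (k=14): L=118 R=231
Round 2 (k=14): L=231 R=223
Round 3 (k=45): L=223 R=221
Round 4 (k=12): L=221 R=188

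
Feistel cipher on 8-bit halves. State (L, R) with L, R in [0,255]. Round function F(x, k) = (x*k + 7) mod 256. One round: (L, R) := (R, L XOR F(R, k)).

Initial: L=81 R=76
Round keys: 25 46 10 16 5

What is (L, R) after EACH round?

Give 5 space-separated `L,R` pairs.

Round 1 (k=25): L=76 R=34
Round 2 (k=46): L=34 R=111
Round 3 (k=10): L=111 R=127
Round 4 (k=16): L=127 R=152
Round 5 (k=5): L=152 R=128

Answer: 76,34 34,111 111,127 127,152 152,128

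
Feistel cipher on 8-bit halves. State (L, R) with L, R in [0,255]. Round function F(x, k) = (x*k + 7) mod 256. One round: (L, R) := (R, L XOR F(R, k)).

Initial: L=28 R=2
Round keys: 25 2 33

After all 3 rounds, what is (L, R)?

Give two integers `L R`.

Round 1 (k=25): L=2 R=37
Round 2 (k=2): L=37 R=83
Round 3 (k=33): L=83 R=159

Answer: 83 159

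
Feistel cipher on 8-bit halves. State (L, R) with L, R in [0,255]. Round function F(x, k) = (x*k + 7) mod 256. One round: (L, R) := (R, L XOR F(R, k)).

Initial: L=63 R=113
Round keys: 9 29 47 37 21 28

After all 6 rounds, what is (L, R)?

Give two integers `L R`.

Answer: 187 214

Derivation:
Round 1 (k=9): L=113 R=63
Round 2 (k=29): L=63 R=91
Round 3 (k=47): L=91 R=131
Round 4 (k=37): L=131 R=173
Round 5 (k=21): L=173 R=187
Round 6 (k=28): L=187 R=214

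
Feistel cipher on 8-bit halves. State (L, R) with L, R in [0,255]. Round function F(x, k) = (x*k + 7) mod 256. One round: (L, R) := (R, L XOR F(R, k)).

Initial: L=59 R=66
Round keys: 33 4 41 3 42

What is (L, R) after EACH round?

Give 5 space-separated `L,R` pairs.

Round 1 (k=33): L=66 R=178
Round 2 (k=4): L=178 R=141
Round 3 (k=41): L=141 R=46
Round 4 (k=3): L=46 R=28
Round 5 (k=42): L=28 R=177

Answer: 66,178 178,141 141,46 46,28 28,177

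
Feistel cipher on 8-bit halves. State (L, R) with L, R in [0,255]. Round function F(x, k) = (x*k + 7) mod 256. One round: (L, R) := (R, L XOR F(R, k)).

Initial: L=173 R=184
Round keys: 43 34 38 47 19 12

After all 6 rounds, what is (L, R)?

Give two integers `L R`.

Round 1 (k=43): L=184 R=66
Round 2 (k=34): L=66 R=115
Round 3 (k=38): L=115 R=91
Round 4 (k=47): L=91 R=207
Round 5 (k=19): L=207 R=63
Round 6 (k=12): L=63 R=52

Answer: 63 52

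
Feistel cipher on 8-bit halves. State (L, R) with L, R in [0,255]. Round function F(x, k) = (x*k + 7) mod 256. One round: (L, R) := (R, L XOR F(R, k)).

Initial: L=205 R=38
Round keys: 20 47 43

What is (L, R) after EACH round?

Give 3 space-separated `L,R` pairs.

Answer: 38,50 50,19 19,10

Derivation:
Round 1 (k=20): L=38 R=50
Round 2 (k=47): L=50 R=19
Round 3 (k=43): L=19 R=10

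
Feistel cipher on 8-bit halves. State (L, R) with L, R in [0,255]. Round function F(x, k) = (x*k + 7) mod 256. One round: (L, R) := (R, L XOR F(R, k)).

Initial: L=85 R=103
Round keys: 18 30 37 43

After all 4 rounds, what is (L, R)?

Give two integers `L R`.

Answer: 151 228

Derivation:
Round 1 (k=18): L=103 R=16
Round 2 (k=30): L=16 R=128
Round 3 (k=37): L=128 R=151
Round 4 (k=43): L=151 R=228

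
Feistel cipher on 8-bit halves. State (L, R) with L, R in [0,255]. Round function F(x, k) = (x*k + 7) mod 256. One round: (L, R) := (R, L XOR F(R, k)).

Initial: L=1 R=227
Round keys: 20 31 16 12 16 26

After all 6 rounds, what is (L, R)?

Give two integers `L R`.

Round 1 (k=20): L=227 R=194
Round 2 (k=31): L=194 R=102
Round 3 (k=16): L=102 R=165
Round 4 (k=12): L=165 R=165
Round 5 (k=16): L=165 R=242
Round 6 (k=26): L=242 R=62

Answer: 242 62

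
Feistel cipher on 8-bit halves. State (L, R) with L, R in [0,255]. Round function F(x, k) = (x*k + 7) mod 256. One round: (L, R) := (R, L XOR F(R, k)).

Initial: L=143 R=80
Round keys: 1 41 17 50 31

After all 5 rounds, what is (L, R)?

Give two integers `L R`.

Round 1 (k=1): L=80 R=216
Round 2 (k=41): L=216 R=207
Round 3 (k=17): L=207 R=30
Round 4 (k=50): L=30 R=44
Round 5 (k=31): L=44 R=69

Answer: 44 69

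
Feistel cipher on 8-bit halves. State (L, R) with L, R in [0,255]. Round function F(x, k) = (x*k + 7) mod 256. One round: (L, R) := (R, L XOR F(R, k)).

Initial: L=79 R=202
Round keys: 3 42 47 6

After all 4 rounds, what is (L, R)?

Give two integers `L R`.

Round 1 (k=3): L=202 R=42
Round 2 (k=42): L=42 R=33
Round 3 (k=47): L=33 R=60
Round 4 (k=6): L=60 R=78

Answer: 60 78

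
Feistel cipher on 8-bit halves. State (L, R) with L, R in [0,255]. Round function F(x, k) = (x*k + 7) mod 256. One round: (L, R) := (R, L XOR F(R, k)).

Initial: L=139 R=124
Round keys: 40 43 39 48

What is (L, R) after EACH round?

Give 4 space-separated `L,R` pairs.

Round 1 (k=40): L=124 R=236
Round 2 (k=43): L=236 R=215
Round 3 (k=39): L=215 R=36
Round 4 (k=48): L=36 R=16

Answer: 124,236 236,215 215,36 36,16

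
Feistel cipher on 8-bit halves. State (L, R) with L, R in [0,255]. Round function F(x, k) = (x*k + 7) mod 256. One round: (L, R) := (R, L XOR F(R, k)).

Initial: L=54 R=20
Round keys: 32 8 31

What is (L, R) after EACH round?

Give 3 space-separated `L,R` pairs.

Answer: 20,177 177,155 155,125

Derivation:
Round 1 (k=32): L=20 R=177
Round 2 (k=8): L=177 R=155
Round 3 (k=31): L=155 R=125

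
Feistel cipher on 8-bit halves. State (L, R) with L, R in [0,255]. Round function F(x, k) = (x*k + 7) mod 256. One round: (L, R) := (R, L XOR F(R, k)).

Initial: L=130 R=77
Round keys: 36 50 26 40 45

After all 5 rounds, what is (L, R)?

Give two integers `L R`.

Answer: 83 104

Derivation:
Round 1 (k=36): L=77 R=89
Round 2 (k=50): L=89 R=36
Round 3 (k=26): L=36 R=246
Round 4 (k=40): L=246 R=83
Round 5 (k=45): L=83 R=104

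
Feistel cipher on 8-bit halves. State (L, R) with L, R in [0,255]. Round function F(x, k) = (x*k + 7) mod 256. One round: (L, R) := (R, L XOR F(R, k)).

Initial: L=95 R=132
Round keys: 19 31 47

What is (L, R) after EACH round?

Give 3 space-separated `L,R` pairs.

Round 1 (k=19): L=132 R=140
Round 2 (k=31): L=140 R=127
Round 3 (k=47): L=127 R=212

Answer: 132,140 140,127 127,212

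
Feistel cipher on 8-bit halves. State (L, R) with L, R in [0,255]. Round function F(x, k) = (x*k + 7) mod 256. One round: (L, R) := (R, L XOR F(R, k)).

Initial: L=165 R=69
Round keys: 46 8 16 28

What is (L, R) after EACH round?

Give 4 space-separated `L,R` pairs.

Round 1 (k=46): L=69 R=200
Round 2 (k=8): L=200 R=2
Round 3 (k=16): L=2 R=239
Round 4 (k=28): L=239 R=41

Answer: 69,200 200,2 2,239 239,41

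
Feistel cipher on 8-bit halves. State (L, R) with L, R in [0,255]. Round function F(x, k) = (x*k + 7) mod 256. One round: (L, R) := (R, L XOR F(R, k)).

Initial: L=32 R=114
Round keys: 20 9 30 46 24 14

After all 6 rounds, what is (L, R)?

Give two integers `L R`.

Round 1 (k=20): L=114 R=207
Round 2 (k=9): L=207 R=60
Round 3 (k=30): L=60 R=192
Round 4 (k=46): L=192 R=187
Round 5 (k=24): L=187 R=79
Round 6 (k=14): L=79 R=226

Answer: 79 226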